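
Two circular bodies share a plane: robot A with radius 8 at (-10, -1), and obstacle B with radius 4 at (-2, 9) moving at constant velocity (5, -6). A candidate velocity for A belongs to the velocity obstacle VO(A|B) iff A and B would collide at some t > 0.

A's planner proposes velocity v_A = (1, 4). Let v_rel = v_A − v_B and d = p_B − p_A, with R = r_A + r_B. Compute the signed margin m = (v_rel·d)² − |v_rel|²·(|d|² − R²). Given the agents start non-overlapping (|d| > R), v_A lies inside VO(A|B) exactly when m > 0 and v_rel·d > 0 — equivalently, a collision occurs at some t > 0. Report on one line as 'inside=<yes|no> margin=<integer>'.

d = (8, 10),  |d|² = 164;  R = 8+4 = 12,  c = 164−12² = 20
v_rel = (-4, 10),  |v_rel|² = 116;  v_rel·d = (-4)·(8) + (10)·(10) = 68
116·t² − 136·t + 20 = 0  ⇒  m = 68² − 116·20 = 2304
m = 2304 > 0,  v_rel·d = 68 > 0  ⇒  inside

inside=yes margin=2304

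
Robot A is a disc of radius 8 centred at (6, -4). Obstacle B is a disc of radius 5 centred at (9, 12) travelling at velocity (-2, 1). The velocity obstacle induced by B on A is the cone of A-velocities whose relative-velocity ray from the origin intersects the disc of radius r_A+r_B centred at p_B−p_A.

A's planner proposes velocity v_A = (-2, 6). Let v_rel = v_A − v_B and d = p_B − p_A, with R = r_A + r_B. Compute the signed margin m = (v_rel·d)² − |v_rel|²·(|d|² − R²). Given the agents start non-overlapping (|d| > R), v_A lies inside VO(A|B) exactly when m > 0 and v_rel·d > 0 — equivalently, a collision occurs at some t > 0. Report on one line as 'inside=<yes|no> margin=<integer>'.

d = (3, 16),  |d|² = 265;  R = 8+5 = 13,  c = 265−13² = 96
v_rel = (0, 5),  |v_rel|² = 25;  v_rel·d = (0)·(3) + (5)·(16) = 80
25·t² − 160·t + 96 = 0  ⇒  m = 80² − 25·96 = 4000
m = 4000 > 0,  v_rel·d = 80 > 0  ⇒  inside

inside=yes margin=4000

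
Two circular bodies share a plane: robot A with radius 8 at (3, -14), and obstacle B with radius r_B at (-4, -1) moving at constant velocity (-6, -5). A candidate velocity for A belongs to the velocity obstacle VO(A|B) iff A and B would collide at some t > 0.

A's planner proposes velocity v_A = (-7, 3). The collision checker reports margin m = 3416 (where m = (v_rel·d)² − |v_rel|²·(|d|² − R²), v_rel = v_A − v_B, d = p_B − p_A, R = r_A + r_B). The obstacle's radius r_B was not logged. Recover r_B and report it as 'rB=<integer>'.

m = 3416
d = (-7, 13);  v_rel = (-1, 8),  |v_rel|² = 65
v_rel×d = (-1)·(13) − (8)·(-7) = 43
since m = R²·65 − 43²:  R² = (1849 + 3416) / 65 = 81
R = √81 = 9  ⇒  r_B = 9 − 8 = 1

rB=1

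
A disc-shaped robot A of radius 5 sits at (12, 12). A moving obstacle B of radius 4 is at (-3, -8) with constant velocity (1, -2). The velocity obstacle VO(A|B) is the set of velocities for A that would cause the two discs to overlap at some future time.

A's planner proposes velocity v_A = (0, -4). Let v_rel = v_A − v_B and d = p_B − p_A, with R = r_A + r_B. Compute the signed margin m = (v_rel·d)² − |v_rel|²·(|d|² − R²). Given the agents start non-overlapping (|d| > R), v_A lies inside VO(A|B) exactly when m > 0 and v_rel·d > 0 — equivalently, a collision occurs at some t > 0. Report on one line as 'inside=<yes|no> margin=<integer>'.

d = (-15, -20),  |d|² = 625;  R = 5+4 = 9,  c = 625−9² = 544
v_rel = (-1, -2),  |v_rel|² = 5;  v_rel·d = (-1)·(-15) + (-2)·(-20) = 55
5·t² − 110·t + 544 = 0  ⇒  m = 55² − 5·544 = 305
m = 305 > 0,  v_rel·d = 55 > 0  ⇒  inside

inside=yes margin=305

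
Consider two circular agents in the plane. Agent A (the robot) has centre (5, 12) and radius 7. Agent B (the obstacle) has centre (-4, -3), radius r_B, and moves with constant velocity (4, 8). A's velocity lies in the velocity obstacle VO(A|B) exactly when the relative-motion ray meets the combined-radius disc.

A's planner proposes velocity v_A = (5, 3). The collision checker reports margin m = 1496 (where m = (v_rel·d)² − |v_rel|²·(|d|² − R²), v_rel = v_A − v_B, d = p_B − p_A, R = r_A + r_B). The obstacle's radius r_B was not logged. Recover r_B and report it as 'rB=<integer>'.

m = 1496
d = (-9, -15);  v_rel = (1, -5),  |v_rel|² = 26
v_rel×d = (1)·(-15) − (-5)·(-9) = -60
since m = R²·26 − (-60)²:  R² = (3600 + 1496) / 26 = 196
R = √196 = 14  ⇒  r_B = 14 − 7 = 7

rB=7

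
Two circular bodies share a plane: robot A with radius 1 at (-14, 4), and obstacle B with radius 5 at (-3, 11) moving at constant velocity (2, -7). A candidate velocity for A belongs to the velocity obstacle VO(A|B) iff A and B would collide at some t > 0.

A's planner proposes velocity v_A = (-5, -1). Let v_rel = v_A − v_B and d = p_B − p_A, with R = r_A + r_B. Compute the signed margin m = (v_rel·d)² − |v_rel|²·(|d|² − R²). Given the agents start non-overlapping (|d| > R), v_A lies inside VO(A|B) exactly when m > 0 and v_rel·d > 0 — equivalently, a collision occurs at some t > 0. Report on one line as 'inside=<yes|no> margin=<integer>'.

d = (11, 7),  |d|² = 170;  R = 1+5 = 6,  c = 170−6² = 134
v_rel = (-7, 6),  |v_rel|² = 85;  v_rel·d = (-7)·(11) + (6)·(7) = -35
85·t² + 70·t + 134 = 0  ⇒  m = (-35)² − 85·134 = -10165
m = -10165 < 0,  v_rel·d = -35 < 0  ⇒  outside

inside=no margin=-10165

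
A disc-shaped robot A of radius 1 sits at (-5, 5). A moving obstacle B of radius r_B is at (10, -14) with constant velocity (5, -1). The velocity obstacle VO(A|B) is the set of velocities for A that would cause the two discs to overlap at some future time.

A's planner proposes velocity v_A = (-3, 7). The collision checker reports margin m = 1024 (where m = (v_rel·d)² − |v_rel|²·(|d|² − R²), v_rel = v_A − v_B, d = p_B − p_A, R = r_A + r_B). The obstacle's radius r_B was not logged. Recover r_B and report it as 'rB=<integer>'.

m = 1024
d = (15, -19);  v_rel = (-8, 8),  |v_rel|² = 128
v_rel×d = (-8)·(-19) − (8)·(15) = 32
since m = R²·128 − 32²:  R² = (1024 + 1024) / 128 = 16
R = √16 = 4  ⇒  r_B = 4 − 1 = 3

rB=3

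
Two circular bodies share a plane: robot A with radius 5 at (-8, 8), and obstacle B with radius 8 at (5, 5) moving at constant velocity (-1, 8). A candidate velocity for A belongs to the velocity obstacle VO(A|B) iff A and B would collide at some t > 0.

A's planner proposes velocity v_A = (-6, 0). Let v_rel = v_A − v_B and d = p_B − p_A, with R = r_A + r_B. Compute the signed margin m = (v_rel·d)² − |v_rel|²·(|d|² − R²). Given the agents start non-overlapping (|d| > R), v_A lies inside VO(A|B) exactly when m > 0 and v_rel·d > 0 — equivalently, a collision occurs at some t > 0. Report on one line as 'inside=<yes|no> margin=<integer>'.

d = (13, -3),  |d|² = 178;  R = 5+8 = 13,  c = 178−13² = 9
v_rel = (-5, -8),  |v_rel|² = 89;  v_rel·d = (-5)·(13) + (-8)·(-3) = -41
89·t² + 82·t + 9 = 0  ⇒  m = (-41)² − 89·9 = 880
m = 880 > 0,  v_rel·d = -41 < 0  ⇒  outside

inside=no margin=880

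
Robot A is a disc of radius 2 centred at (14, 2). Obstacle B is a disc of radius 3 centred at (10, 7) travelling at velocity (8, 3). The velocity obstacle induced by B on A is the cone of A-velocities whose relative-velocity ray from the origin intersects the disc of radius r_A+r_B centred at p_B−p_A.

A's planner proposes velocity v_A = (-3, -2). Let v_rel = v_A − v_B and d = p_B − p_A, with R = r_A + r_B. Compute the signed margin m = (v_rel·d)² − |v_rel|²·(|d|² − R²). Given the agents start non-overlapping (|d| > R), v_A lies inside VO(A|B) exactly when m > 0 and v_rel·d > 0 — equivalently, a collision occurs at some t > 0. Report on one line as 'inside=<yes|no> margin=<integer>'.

d = (-4, 5),  |d|² = 41;  R = 2+3 = 5,  c = 41−5² = 16
v_rel = (-11, -5),  |v_rel|² = 146;  v_rel·d = (-11)·(-4) + (-5)·(5) = 19
146·t² − 38·t + 16 = 0  ⇒  m = 19² − 146·16 = -1975
m = -1975 < 0,  v_rel·d = 19 > 0  ⇒  outside

inside=no margin=-1975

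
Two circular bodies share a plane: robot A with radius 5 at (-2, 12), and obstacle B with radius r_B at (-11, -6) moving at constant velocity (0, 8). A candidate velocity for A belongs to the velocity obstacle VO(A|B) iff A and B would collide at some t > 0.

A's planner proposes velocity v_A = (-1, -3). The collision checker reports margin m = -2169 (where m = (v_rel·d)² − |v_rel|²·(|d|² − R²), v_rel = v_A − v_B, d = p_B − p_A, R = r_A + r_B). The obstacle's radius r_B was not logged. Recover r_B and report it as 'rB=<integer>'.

m = -2169
d = (-9, -18);  v_rel = (-1, -11),  |v_rel|² = 122
v_rel×d = (-1)·(-18) − (-11)·(-9) = -81
since m = R²·122 − (-81)²:  R² = (6561 + -2169) / 122 = 36
R = √36 = 6  ⇒  r_B = 6 − 5 = 1

rB=1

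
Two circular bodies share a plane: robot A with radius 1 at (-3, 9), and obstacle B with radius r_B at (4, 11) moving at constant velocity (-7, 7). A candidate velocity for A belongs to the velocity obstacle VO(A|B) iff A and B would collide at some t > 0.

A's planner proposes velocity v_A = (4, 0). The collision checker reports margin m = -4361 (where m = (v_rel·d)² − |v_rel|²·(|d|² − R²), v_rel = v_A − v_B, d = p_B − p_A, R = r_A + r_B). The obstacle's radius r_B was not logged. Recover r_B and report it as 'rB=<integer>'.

m = -4361
d = (7, 2);  v_rel = (11, -7),  |v_rel|² = 170
v_rel×d = (11)·(2) − (-7)·(7) = 71
since m = R²·170 − 71²:  R² = (5041 + -4361) / 170 = 4
R = √4 = 2  ⇒  r_B = 2 − 1 = 1

rB=1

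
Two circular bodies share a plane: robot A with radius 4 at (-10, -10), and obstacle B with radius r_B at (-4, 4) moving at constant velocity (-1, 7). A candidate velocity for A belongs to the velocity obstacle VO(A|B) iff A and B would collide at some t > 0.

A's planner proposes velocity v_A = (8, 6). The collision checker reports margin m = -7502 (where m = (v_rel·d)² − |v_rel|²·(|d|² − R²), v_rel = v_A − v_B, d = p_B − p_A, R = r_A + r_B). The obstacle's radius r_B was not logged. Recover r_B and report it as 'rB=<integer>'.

m = -7502
d = (6, 14);  v_rel = (9, -1),  |v_rel|² = 82
v_rel×d = (9)·(14) − (-1)·(6) = 132
since m = R²·82 − 132²:  R² = (17424 + -7502) / 82 = 121
R = √121 = 11  ⇒  r_B = 11 − 4 = 7

rB=7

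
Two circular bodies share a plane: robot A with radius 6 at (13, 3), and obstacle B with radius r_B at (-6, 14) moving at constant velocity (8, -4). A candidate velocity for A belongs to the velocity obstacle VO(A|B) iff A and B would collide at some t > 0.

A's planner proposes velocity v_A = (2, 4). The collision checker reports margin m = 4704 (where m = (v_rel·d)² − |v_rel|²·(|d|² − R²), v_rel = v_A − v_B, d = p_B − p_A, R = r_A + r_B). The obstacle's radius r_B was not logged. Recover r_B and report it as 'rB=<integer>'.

m = 4704
d = (-19, 11);  v_rel = (-6, 8),  |v_rel|² = 100
v_rel×d = (-6)·(11) − (8)·(-19) = 86
since m = R²·100 − 86²:  R² = (7396 + 4704) / 100 = 121
R = √121 = 11  ⇒  r_B = 11 − 6 = 5

rB=5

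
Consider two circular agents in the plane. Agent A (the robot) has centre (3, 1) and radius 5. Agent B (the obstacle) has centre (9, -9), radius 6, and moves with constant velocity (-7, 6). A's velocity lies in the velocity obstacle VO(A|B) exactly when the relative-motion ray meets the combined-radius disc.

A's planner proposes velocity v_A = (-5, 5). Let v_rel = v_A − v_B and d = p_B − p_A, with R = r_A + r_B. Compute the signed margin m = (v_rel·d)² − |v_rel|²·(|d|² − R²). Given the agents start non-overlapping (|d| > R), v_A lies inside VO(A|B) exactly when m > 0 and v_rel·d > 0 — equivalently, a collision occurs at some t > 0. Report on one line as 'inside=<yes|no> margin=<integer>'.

d = (6, -10),  |d|² = 136;  R = 5+6 = 11,  c = 136−11² = 15
v_rel = (2, -1),  |v_rel|² = 5;  v_rel·d = (2)·(6) + (-1)·(-10) = 22
5·t² − 44·t + 15 = 0  ⇒  m = 22² − 5·15 = 409
m = 409 > 0,  v_rel·d = 22 > 0  ⇒  inside

inside=yes margin=409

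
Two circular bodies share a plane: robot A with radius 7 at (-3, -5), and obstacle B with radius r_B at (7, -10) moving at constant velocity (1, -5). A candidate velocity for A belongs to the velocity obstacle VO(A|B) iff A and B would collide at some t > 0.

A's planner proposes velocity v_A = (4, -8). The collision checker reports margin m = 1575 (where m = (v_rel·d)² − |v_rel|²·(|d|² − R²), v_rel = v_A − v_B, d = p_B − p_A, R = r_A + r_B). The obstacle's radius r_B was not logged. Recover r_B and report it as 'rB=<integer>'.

m = 1575
d = (10, -5);  v_rel = (3, -3),  |v_rel|² = 18
v_rel×d = (3)·(-5) − (-3)·(10) = 15
since m = R²·18 − 15²:  R² = (225 + 1575) / 18 = 100
R = √100 = 10  ⇒  r_B = 10 − 7 = 3

rB=3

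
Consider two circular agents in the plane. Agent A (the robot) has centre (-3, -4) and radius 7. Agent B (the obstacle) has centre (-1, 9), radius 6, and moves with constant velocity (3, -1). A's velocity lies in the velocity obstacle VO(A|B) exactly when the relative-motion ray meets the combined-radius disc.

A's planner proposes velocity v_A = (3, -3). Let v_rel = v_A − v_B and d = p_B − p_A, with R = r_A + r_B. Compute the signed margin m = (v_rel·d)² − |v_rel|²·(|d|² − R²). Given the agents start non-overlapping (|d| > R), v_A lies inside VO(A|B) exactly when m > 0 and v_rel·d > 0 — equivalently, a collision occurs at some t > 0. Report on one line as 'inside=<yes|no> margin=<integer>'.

d = (2, 13),  |d|² = 173;  R = 7+6 = 13,  c = 173−13² = 4
v_rel = (0, -2),  |v_rel|² = 4;  v_rel·d = (0)·(2) + (-2)·(13) = -26
4·t² + 52·t + 4 = 0  ⇒  m = (-26)² − 4·4 = 660
m = 660 > 0,  v_rel·d = -26 < 0  ⇒  outside

inside=no margin=660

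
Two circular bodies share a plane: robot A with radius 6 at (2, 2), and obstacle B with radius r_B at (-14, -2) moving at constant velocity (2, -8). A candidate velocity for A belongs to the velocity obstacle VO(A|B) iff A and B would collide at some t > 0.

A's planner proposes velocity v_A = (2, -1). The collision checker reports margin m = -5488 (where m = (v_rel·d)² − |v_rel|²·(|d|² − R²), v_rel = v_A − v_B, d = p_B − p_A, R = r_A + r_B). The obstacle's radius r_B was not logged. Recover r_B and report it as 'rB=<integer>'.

m = -5488
d = (-16, -4);  v_rel = (0, 7),  |v_rel|² = 49
v_rel×d = (0)·(-4) − (7)·(-16) = 112
since m = R²·49 − 112²:  R² = (12544 + -5488) / 49 = 144
R = √144 = 12  ⇒  r_B = 12 − 6 = 6

rB=6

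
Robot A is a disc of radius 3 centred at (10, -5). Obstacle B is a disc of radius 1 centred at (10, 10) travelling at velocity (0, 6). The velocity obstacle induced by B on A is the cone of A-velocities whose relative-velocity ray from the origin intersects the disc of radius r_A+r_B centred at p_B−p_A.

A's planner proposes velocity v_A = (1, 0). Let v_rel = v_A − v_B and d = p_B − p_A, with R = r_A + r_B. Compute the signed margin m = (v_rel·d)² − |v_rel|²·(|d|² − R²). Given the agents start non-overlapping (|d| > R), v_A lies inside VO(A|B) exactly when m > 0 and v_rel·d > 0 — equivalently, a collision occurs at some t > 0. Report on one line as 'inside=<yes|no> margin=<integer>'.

d = (0, 15),  |d|² = 225;  R = 3+1 = 4,  c = 225−4² = 209
v_rel = (1, -6),  |v_rel|² = 37;  v_rel·d = (1)·(0) + (-6)·(15) = -90
37·t² + 180·t + 209 = 0  ⇒  m = (-90)² − 37·209 = 367
m = 367 > 0,  v_rel·d = -90 < 0  ⇒  outside

inside=no margin=367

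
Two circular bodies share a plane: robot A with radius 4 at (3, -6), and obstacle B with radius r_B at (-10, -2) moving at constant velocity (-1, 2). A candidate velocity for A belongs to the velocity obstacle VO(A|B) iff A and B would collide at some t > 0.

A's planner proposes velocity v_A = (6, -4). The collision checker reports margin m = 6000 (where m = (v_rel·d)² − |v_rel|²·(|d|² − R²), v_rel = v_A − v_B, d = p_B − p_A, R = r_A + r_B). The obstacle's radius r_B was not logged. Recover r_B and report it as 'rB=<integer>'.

m = 6000
d = (-13, 4);  v_rel = (7, -6),  |v_rel|² = 85
v_rel×d = (7)·(4) − (-6)·(-13) = -50
since m = R²·85 − (-50)²:  R² = (2500 + 6000) / 85 = 100
R = √100 = 10  ⇒  r_B = 10 − 4 = 6

rB=6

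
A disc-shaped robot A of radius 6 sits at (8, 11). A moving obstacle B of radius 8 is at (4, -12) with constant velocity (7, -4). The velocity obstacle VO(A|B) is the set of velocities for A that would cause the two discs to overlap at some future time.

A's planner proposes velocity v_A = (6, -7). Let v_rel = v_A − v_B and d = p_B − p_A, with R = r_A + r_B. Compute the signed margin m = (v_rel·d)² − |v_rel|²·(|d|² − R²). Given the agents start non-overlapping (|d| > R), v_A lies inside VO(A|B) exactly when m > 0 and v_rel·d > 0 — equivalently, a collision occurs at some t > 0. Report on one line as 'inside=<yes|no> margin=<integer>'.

d = (-4, -23),  |d|² = 545;  R = 6+8 = 14,  c = 545−14² = 349
v_rel = (-1, -3),  |v_rel|² = 10;  v_rel·d = (-1)·(-4) + (-3)·(-23) = 73
10·t² − 146·t + 349 = 0  ⇒  m = 73² − 10·349 = 1839
m = 1839 > 0,  v_rel·d = 73 > 0  ⇒  inside

inside=yes margin=1839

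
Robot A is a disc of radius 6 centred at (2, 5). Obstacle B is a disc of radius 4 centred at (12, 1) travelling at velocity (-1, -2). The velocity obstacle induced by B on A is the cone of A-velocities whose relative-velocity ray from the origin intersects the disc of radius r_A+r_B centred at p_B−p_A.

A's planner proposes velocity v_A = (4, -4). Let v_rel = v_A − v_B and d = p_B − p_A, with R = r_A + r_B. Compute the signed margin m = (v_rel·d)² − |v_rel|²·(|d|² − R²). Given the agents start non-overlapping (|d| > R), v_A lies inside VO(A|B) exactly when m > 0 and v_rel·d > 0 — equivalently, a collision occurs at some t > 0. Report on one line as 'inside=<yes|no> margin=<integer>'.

d = (10, -4),  |d|² = 116;  R = 6+4 = 10,  c = 116−10² = 16
v_rel = (5, -2),  |v_rel|² = 29;  v_rel·d = (5)·(10) + (-2)·(-4) = 58
29·t² − 116·t + 16 = 0  ⇒  m = 58² − 29·16 = 2900
m = 2900 > 0,  v_rel·d = 58 > 0  ⇒  inside

inside=yes margin=2900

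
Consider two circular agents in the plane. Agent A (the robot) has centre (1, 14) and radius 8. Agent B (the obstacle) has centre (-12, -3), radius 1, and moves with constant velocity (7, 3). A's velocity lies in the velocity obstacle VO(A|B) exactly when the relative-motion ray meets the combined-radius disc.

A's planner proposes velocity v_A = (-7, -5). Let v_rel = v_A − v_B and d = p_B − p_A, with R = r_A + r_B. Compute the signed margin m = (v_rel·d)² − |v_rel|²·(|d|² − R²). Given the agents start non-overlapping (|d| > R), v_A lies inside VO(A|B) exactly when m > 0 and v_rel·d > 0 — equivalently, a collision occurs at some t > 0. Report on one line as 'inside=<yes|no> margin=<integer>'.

d = (-13, -17),  |d|² = 458;  R = 8+1 = 9,  c = 458−9² = 377
v_rel = (-14, -8),  |v_rel|² = 260;  v_rel·d = (-14)·(-13) + (-8)·(-17) = 318
260·t² − 636·t + 377 = 0  ⇒  m = 318² − 260·377 = 3104
m = 3104 > 0,  v_rel·d = 318 > 0  ⇒  inside

inside=yes margin=3104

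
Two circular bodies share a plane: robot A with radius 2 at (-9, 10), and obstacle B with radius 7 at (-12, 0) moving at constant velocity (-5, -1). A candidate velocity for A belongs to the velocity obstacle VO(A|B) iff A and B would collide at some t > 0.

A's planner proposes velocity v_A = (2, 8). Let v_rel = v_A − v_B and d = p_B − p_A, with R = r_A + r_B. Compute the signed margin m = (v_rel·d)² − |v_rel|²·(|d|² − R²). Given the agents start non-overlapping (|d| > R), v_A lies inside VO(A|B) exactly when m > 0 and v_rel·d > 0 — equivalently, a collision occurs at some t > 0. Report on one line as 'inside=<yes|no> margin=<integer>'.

d = (-3, -10),  |d|² = 109;  R = 2+7 = 9,  c = 109−9² = 28
v_rel = (7, 9),  |v_rel|² = 130;  v_rel·d = (7)·(-3) + (9)·(-10) = -111
130·t² + 222·t + 28 = 0  ⇒  m = (-111)² − 130·28 = 8681
m = 8681 > 0,  v_rel·d = -111 < 0  ⇒  outside

inside=no margin=8681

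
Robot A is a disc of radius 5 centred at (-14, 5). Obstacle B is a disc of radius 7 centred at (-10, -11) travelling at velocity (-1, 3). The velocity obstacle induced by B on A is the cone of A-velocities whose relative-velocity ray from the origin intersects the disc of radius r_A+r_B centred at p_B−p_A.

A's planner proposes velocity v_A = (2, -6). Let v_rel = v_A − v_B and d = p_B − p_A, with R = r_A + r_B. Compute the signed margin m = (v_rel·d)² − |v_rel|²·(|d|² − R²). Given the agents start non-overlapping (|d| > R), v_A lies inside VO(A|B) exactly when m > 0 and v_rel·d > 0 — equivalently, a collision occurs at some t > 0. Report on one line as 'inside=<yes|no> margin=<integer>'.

d = (4, -16),  |d|² = 272;  R = 5+7 = 12,  c = 272−12² = 128
v_rel = (3, -9),  |v_rel|² = 90;  v_rel·d = (3)·(4) + (-9)·(-16) = 156
90·t² − 312·t + 128 = 0  ⇒  m = 156² − 90·128 = 12816
m = 12816 > 0,  v_rel·d = 156 > 0  ⇒  inside

inside=yes margin=12816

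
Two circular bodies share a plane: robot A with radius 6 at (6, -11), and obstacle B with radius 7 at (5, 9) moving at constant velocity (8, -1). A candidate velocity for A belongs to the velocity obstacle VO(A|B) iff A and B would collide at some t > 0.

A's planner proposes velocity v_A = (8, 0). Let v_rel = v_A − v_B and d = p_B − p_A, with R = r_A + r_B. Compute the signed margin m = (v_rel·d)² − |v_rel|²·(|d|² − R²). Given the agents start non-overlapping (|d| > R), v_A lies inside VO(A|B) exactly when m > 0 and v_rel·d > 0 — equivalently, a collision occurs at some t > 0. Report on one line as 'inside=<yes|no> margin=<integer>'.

d = (-1, 20),  |d|² = 401;  R = 6+7 = 13,  c = 401−13² = 232
v_rel = (0, 1),  |v_rel|² = 1;  v_rel·d = (0)·(-1) + (1)·(20) = 20
1·t² − 40·t + 232 = 0  ⇒  m = 20² − 1·232 = 168
m = 168 > 0,  v_rel·d = 20 > 0  ⇒  inside

inside=yes margin=168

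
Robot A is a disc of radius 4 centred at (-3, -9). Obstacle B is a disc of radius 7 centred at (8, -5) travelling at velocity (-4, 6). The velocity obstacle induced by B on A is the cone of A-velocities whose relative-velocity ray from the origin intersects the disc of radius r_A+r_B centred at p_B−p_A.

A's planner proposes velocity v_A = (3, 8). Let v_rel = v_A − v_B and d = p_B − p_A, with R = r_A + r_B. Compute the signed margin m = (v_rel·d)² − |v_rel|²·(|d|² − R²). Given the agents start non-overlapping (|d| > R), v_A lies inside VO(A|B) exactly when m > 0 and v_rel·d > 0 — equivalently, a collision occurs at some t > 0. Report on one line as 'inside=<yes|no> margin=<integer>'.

d = (11, 4),  |d|² = 137;  R = 4+7 = 11,  c = 137−11² = 16
v_rel = (7, 2),  |v_rel|² = 53;  v_rel·d = (7)·(11) + (2)·(4) = 85
53·t² − 170·t + 16 = 0  ⇒  m = 85² − 53·16 = 6377
m = 6377 > 0,  v_rel·d = 85 > 0  ⇒  inside

inside=yes margin=6377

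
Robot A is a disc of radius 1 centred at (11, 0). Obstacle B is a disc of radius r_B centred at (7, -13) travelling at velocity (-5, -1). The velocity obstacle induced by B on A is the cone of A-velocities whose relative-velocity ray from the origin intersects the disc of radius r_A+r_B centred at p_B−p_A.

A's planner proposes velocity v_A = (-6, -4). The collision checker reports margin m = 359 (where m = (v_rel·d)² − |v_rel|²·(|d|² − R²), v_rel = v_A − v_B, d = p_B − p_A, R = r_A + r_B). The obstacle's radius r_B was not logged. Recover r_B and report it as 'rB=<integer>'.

m = 359
d = (-4, -13);  v_rel = (-1, -3),  |v_rel|² = 10
v_rel×d = (-1)·(-13) − (-3)·(-4) = 1
since m = R²·10 − 1²:  R² = (1 + 359) / 10 = 36
R = √36 = 6  ⇒  r_B = 6 − 1 = 5

rB=5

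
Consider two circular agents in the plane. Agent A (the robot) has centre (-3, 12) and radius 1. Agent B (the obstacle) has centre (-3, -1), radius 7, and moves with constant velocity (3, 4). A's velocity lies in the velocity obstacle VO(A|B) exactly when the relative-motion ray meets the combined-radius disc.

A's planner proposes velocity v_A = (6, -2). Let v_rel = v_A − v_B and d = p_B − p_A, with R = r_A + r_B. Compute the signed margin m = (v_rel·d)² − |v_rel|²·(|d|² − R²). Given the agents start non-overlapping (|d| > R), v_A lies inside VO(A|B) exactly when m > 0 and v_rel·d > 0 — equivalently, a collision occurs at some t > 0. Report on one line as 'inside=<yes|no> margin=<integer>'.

d = (0, -13),  |d|² = 169;  R = 1+7 = 8,  c = 169−8² = 105
v_rel = (3, -6),  |v_rel|² = 45;  v_rel·d = (3)·(0) + (-6)·(-13) = 78
45·t² − 156·t + 105 = 0  ⇒  m = 78² − 45·105 = 1359
m = 1359 > 0,  v_rel·d = 78 > 0  ⇒  inside

inside=yes margin=1359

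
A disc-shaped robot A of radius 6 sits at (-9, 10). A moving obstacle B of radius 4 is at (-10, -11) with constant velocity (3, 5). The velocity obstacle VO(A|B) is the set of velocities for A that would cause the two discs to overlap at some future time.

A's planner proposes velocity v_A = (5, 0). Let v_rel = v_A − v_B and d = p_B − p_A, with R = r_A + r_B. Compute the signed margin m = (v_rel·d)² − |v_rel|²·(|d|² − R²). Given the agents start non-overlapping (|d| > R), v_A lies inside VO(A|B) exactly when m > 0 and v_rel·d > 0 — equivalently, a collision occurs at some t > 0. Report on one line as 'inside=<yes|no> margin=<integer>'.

d = (-1, -21),  |d|² = 442;  R = 6+4 = 10,  c = 442−10² = 342
v_rel = (2, -5),  |v_rel|² = 29;  v_rel·d = (2)·(-1) + (-5)·(-21) = 103
29·t² − 206·t + 342 = 0  ⇒  m = 103² − 29·342 = 691
m = 691 > 0,  v_rel·d = 103 > 0  ⇒  inside

inside=yes margin=691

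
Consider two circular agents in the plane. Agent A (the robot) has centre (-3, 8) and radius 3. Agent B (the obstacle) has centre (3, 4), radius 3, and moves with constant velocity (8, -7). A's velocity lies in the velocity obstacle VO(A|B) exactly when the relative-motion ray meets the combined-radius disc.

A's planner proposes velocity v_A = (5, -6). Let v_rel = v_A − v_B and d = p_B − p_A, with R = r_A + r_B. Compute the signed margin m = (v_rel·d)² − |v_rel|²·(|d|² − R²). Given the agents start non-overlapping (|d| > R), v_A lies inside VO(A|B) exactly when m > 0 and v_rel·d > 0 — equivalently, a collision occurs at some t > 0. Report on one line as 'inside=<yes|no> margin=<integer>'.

d = (6, -4),  |d|² = 52;  R = 3+3 = 6,  c = 52−6² = 16
v_rel = (-3, 1),  |v_rel|² = 10;  v_rel·d = (-3)·(6) + (1)·(-4) = -22
10·t² + 44·t + 16 = 0  ⇒  m = (-22)² − 10·16 = 324
m = 324 > 0,  v_rel·d = -22 < 0  ⇒  outside

inside=no margin=324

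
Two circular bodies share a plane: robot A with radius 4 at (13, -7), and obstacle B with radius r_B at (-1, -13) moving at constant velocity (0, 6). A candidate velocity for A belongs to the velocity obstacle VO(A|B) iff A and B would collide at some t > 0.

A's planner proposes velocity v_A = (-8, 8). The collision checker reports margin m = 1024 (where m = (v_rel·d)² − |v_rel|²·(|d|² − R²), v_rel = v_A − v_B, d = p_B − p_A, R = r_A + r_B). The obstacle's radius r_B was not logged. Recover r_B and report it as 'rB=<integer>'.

m = 1024
d = (-14, -6);  v_rel = (-8, 2),  |v_rel|² = 68
v_rel×d = (-8)·(-6) − (2)·(-14) = 76
since m = R²·68 − 76²:  R² = (5776 + 1024) / 68 = 100
R = √100 = 10  ⇒  r_B = 10 − 4 = 6

rB=6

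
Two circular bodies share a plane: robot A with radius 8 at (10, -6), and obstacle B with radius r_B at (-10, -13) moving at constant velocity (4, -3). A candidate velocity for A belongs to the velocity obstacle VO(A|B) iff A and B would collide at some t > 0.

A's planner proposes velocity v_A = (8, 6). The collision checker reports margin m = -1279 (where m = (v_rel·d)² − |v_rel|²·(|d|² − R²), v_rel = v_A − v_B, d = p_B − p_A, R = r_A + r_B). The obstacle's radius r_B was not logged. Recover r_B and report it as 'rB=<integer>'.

m = -1279
d = (-20, -7);  v_rel = (4, 9),  |v_rel|² = 97
v_rel×d = (4)·(-7) − (9)·(-20) = 152
since m = R²·97 − 152²:  R² = (23104 + -1279) / 97 = 225
R = √225 = 15  ⇒  r_B = 15 − 8 = 7

rB=7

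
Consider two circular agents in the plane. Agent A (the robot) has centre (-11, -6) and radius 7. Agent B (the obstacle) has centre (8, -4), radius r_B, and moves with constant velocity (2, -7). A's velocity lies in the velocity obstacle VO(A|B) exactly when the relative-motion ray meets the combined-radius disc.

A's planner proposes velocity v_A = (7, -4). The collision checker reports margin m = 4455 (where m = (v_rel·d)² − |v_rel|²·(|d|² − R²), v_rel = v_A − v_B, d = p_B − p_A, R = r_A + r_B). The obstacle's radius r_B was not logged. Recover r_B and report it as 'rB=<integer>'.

m = 4455
d = (19, 2);  v_rel = (5, 3),  |v_rel|² = 34
v_rel×d = (5)·(2) − (3)·(19) = -47
since m = R²·34 − (-47)²:  R² = (2209 + 4455) / 34 = 196
R = √196 = 14  ⇒  r_B = 14 − 7 = 7

rB=7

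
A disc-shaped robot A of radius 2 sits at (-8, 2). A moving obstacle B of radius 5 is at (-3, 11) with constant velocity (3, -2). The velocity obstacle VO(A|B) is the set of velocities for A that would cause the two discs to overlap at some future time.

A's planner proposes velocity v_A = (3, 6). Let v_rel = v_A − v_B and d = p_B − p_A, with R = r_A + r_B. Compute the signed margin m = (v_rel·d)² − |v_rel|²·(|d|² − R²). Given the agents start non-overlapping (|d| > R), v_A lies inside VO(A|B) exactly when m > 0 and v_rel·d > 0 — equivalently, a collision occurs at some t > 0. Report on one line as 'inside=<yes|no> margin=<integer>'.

d = (5, 9),  |d|² = 106;  R = 2+5 = 7,  c = 106−7² = 57
v_rel = (0, 8),  |v_rel|² = 64;  v_rel·d = (0)·(5) + (8)·(9) = 72
64·t² − 144·t + 57 = 0  ⇒  m = 72² − 64·57 = 1536
m = 1536 > 0,  v_rel·d = 72 > 0  ⇒  inside

inside=yes margin=1536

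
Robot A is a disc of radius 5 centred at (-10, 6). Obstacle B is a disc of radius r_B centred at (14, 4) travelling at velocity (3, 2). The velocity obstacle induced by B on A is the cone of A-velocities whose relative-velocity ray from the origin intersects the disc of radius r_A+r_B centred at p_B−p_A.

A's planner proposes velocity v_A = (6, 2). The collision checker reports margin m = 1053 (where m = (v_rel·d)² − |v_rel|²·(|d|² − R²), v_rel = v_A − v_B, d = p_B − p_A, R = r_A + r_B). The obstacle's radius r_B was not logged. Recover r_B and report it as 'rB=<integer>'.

m = 1053
d = (24, -2);  v_rel = (3, 0),  |v_rel|² = 9
v_rel×d = (3)·(-2) − (0)·(24) = -6
since m = R²·9 − (-6)²:  R² = (36 + 1053) / 9 = 121
R = √121 = 11  ⇒  r_B = 11 − 5 = 6

rB=6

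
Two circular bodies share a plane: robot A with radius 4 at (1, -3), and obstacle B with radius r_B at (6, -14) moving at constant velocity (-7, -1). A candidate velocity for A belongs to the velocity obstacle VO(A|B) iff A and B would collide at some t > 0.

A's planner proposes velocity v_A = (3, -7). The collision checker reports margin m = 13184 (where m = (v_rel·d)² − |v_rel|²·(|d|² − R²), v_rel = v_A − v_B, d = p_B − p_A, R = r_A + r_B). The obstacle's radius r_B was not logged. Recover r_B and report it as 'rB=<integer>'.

m = 13184
d = (5, -11);  v_rel = (10, -6),  |v_rel|² = 136
v_rel×d = (10)·(-11) − (-6)·(5) = -80
since m = R²·136 − (-80)²:  R² = (6400 + 13184) / 136 = 144
R = √144 = 12  ⇒  r_B = 12 − 4 = 8

rB=8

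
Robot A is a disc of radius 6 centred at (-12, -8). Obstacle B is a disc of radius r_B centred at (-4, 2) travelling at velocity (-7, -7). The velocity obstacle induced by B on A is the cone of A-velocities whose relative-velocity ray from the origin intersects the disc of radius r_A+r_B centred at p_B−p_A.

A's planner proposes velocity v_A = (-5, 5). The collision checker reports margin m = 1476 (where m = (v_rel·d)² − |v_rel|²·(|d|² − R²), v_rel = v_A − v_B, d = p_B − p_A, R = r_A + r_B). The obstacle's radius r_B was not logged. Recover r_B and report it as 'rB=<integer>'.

m = 1476
d = (8, 10);  v_rel = (2, 12),  |v_rel|² = 148
v_rel×d = (2)·(10) − (12)·(8) = -76
since m = R²·148 − (-76)²:  R² = (5776 + 1476) / 148 = 49
R = √49 = 7  ⇒  r_B = 7 − 6 = 1

rB=1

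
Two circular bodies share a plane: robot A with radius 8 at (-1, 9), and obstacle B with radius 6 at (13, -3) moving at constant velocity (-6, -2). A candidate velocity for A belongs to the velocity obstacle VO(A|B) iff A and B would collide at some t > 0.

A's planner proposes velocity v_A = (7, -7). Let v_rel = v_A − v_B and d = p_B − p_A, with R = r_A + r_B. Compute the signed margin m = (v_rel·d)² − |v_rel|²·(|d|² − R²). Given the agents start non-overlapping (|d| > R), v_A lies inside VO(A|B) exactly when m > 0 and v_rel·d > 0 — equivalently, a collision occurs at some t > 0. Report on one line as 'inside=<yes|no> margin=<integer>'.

d = (14, -12),  |d|² = 340;  R = 8+6 = 14,  c = 340−14² = 144
v_rel = (13, -5),  |v_rel|² = 194;  v_rel·d = (13)·(14) + (-5)·(-12) = 242
194·t² − 484·t + 144 = 0  ⇒  m = 242² − 194·144 = 30628
m = 30628 > 0,  v_rel·d = 242 > 0  ⇒  inside

inside=yes margin=30628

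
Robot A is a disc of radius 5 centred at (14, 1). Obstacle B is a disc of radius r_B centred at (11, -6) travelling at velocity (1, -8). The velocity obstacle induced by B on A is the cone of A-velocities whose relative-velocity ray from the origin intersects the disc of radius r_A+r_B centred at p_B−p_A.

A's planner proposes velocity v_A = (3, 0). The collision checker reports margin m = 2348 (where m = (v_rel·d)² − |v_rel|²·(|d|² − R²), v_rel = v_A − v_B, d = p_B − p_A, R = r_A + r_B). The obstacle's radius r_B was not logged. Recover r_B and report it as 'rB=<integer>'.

m = 2348
d = (-3, -7);  v_rel = (2, 8),  |v_rel|² = 68
v_rel×d = (2)·(-7) − (8)·(-3) = 10
since m = R²·68 − 10²:  R² = (100 + 2348) / 68 = 36
R = √36 = 6  ⇒  r_B = 6 − 5 = 1

rB=1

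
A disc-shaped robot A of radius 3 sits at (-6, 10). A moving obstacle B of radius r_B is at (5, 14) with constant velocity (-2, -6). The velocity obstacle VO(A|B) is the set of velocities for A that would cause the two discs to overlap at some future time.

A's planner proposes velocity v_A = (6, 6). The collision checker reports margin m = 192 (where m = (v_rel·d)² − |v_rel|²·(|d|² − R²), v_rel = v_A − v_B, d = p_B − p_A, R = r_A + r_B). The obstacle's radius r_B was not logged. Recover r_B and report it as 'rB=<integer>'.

m = 192
d = (11, 4);  v_rel = (8, 12),  |v_rel|² = 208
v_rel×d = (8)·(4) − (12)·(11) = -100
since m = R²·208 − (-100)²:  R² = (10000 + 192) / 208 = 49
R = √49 = 7  ⇒  r_B = 7 − 3 = 4

rB=4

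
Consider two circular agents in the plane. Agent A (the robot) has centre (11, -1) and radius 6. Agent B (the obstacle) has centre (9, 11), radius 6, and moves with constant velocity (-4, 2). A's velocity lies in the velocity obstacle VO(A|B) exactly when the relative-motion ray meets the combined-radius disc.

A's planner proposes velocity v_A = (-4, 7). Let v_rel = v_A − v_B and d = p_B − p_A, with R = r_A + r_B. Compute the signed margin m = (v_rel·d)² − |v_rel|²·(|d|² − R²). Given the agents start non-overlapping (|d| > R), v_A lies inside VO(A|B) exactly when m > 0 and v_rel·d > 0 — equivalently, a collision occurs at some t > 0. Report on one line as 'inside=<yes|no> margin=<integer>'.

d = (-2, 12),  |d|² = 148;  R = 6+6 = 12,  c = 148−12² = 4
v_rel = (0, 5),  |v_rel|² = 25;  v_rel·d = (0)·(-2) + (5)·(12) = 60
25·t² − 120·t + 4 = 0  ⇒  m = 60² − 25·4 = 3500
m = 3500 > 0,  v_rel·d = 60 > 0  ⇒  inside

inside=yes margin=3500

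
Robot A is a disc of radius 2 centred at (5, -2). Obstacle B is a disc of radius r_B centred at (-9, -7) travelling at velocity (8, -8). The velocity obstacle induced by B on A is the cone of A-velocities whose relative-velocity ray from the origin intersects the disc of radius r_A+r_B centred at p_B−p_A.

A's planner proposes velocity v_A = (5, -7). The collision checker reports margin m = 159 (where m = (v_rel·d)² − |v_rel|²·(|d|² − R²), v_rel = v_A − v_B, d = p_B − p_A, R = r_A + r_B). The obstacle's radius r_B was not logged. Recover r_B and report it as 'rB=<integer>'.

m = 159
d = (-14, -5);  v_rel = (-3, 1),  |v_rel|² = 10
v_rel×d = (-3)·(-5) − (1)·(-14) = 29
since m = R²·10 − 29²:  R² = (841 + 159) / 10 = 100
R = √100 = 10  ⇒  r_B = 10 − 2 = 8

rB=8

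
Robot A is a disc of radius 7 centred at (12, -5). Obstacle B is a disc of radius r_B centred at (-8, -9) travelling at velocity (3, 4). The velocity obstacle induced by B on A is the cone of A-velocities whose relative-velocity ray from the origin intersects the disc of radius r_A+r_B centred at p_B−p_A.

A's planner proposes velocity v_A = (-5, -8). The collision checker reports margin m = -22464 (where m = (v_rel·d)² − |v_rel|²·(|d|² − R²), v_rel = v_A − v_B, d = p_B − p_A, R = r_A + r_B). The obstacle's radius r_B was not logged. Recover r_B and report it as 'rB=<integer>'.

m = -22464
d = (-20, -4);  v_rel = (-8, -12),  |v_rel|² = 208
v_rel×d = (-8)·(-4) − (-12)·(-20) = -208
since m = R²·208 − (-208)²:  R² = (43264 + -22464) / 208 = 100
R = √100 = 10  ⇒  r_B = 10 − 7 = 3

rB=3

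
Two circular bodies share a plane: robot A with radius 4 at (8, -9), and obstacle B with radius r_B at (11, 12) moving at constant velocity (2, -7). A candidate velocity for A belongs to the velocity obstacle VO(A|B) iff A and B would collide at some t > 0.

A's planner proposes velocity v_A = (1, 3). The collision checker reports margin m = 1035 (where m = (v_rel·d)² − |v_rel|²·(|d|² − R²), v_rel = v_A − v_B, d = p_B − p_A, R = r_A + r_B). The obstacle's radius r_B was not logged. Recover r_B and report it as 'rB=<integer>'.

m = 1035
d = (3, 21);  v_rel = (-1, 10),  |v_rel|² = 101
v_rel×d = (-1)·(21) − (10)·(3) = -51
since m = R²·101 − (-51)²:  R² = (2601 + 1035) / 101 = 36
R = √36 = 6  ⇒  r_B = 6 − 4 = 2

rB=2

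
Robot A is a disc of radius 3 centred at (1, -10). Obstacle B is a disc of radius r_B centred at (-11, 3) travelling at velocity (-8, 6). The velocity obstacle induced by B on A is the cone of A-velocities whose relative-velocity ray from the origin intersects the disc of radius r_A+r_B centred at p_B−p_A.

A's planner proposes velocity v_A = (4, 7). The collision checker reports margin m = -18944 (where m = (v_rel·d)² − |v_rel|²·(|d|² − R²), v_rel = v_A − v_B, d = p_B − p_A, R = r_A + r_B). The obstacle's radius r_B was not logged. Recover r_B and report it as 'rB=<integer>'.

m = -18944
d = (-12, 13);  v_rel = (12, 1),  |v_rel|² = 145
v_rel×d = (12)·(13) − (1)·(-12) = 168
since m = R²·145 − 168²:  R² = (28224 + -18944) / 145 = 64
R = √64 = 8  ⇒  r_B = 8 − 3 = 5

rB=5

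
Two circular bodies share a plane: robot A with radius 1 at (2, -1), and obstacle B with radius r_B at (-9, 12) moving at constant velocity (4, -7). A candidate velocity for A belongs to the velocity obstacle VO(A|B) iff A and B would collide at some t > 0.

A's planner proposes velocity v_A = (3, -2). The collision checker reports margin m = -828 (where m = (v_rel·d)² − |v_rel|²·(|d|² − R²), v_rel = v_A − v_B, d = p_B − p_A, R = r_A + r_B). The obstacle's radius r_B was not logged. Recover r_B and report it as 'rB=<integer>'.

m = -828
d = (-11, 13);  v_rel = (-1, 5),  |v_rel|² = 26
v_rel×d = (-1)·(13) − (5)·(-11) = 42
since m = R²·26 − 42²:  R² = (1764 + -828) / 26 = 36
R = √36 = 6  ⇒  r_B = 6 − 1 = 5

rB=5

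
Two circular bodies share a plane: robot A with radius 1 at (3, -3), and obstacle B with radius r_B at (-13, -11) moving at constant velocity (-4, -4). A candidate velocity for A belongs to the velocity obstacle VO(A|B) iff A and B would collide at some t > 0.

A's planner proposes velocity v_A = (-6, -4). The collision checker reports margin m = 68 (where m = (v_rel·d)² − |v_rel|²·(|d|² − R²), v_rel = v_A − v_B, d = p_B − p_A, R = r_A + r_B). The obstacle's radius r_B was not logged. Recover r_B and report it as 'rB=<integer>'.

m = 68
d = (-16, -8);  v_rel = (-2, 0),  |v_rel|² = 4
v_rel×d = (-2)·(-8) − (0)·(-16) = 16
since m = R²·4 − 16²:  R² = (256 + 68) / 4 = 81
R = √81 = 9  ⇒  r_B = 9 − 1 = 8

rB=8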